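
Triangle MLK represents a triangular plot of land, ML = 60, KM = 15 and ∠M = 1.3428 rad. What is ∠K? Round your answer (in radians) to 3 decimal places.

By the law of cosines, LK² = KM² + ML² − 2·KM·ML·cos M = 3418.2, so LK ≈ 58.465.
Law of cosines again: cos K = (LK² + KM² − ML²)/(2·LK·KM) ≈ 0.02460, so ∠K ≈ 1.5462 rad.

1.546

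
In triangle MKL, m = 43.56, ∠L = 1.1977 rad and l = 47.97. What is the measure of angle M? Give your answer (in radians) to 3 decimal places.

Law of sines: sin M = m·sin L/l ≈ 0.84560.
Since l ≥ m, only the acute value applies: ∠M ≈ 1.0077 rad.
Then ∠K = π − ∠L − ∠M ≈ 0.9362 rad.

∠M ≈ 1.008 rad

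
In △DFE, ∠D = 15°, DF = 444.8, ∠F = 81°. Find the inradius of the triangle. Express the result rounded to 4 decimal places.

The third angle is ∠E = 180° − ∠D − ∠F = 84.00°.
Law of sines: FE = DF·sin D/sin E ≈ 115.76.
Law of sines: ED = DF·sin F/sin E ≈ 441.74.
Area = ½·DF·FE·sin F ≈ 25427.
Semiperimeter s = (115.76+441.74+444.8)/2 = 501.15.
Inradius = area/s = 25427/501.15 ≈ 50.738.

50.7380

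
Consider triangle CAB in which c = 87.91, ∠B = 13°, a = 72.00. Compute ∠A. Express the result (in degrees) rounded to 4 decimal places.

42.3711

By the law of cosines, b² = c² + a² − 2·c·a·cos B = 577.58, so b ≈ 24.033.
Law of cosines again: cos A = (b² + c² − a²)/(2·b·c) ≈ 0.73879, so ∠A ≈ 42.37°.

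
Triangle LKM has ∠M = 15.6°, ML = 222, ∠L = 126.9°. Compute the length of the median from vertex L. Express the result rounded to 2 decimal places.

m_L ≈ 90.50

The third angle is ∠K = 180° − ∠M − ∠L = 37.50°.
Law of sines: KM = ML·sin L/sin K ≈ 291.62.
Law of sines: LK = ML·sin M/sin K ≈ 98.068.
Median from L: ½√(2·ML² + 2·LK² − KM²) ≈ 90.495.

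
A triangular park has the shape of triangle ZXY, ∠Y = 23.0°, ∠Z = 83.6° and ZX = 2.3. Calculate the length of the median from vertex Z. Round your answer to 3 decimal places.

3.162

The third angle is ∠X = 180° − ∠Y − ∠Z = 73.40°.
Law of sines: XY = ZX·sin Z/sin Y ≈ 5.8497.
Law of sines: YZ = ZX·sin X/sin Y ≈ 5.6411.
Median from Z: ½√(2·YZ² + 2·ZX² − XY²) ≈ 3.1624.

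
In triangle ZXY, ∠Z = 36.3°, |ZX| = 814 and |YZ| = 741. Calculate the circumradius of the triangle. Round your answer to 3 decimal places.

R ≈ 413.279

By the law of cosines, |XY|² = |YZ|² + |ZX|² − 2·|YZ|·|ZX|·cos Z = 2.3945e+05, so |XY| ≈ 489.33.
Area = ½·|YZ|·|ZX|·sin Z ≈ 1.7854e+05.
Circumradius = |XY|/(2 sin Z) ≈ 413.28.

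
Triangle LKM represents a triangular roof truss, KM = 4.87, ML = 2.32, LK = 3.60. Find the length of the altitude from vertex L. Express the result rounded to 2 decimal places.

h_L ≈ 1.62

Semiperimeter s = (4.87 + 2.32 + 3.6)/2 = 5.395.
Heron's formula: area = √(5.395·0.525·3.075·1.795) ≈ 3.9539.
The altitude from L has length 2·area/KM ≈ 1.6238.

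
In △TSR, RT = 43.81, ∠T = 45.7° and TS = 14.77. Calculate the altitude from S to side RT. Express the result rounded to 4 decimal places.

h_S ≈ 10.5708

By the law of cosines, SR² = RT² + TS² − 2·RT·TS·cos T = 1233.6, so SR ≈ 35.123.
Area = ½·RT·TS·sin T ≈ 231.55.
The altitude from S has length 2·area/RT ≈ 10.571.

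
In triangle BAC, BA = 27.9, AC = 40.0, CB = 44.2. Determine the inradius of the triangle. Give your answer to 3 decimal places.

Semiperimeter s = (40 + 44.2 + 27.9)/2 = 56.05.
Heron's formula: area = √(56.05·16.05·11.85·28.15) ≈ 547.8.
Inradius = area/s = 547.8/56.05 ≈ 9.7735.

9.773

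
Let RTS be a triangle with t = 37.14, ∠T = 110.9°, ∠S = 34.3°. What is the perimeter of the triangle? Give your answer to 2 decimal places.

perimeter ≈ 82.23

The third angle is ∠R = 180° − ∠T − ∠S = 34.80°.
Law of sines: r = t·sin R/sin T ≈ 22.689.
Law of sines: s = t·sin S/sin T ≈ 22.403.
Semiperimeter p = (22.689+37.14+22.403)/2 = 41.116.
Perimeter = 22.689 + 37.14 + 22.403 = 82.233.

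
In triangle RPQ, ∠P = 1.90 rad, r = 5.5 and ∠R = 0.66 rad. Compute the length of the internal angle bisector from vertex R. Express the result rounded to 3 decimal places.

t_R ≈ 5.899

The third angle is ∠Q = π − ∠R − ∠P = 0.582 rad.
Law of sines: p = r·sin P/sin R ≈ 8.4888.
Law of sines: q = r·sin Q/sin R ≈ 4.928.
The bisector from R has length 2·p·q·cos(∠R/2)/(p+q) ≈ 5.8994.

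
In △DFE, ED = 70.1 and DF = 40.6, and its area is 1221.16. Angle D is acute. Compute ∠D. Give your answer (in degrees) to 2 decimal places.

∠D ≈ 59.11°

From area = ½·ED·DF·sin D, we get sin D = 2·area/(ED·DF) ≈ 0.85814.
Taking the acute solution, ∠D ≈ 59.11°.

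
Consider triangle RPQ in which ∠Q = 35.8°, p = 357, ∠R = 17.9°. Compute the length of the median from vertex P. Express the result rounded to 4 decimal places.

The third angle is ∠P = 180° − ∠Q − ∠R = 126.30°.
Law of sines: r = p·sin R/sin P ≈ 136.15.
Law of sines: q = p·sin Q/sin P ≈ 259.12.
Median from P: ½√(2·q² + 2·r² − p²) ≈ 104.77.

104.7706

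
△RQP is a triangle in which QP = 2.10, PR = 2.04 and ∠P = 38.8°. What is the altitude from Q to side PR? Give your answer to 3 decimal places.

By the law of cosines, RQ² = QP² + PR² − 2·QP·PR·cos P = 1.8942, so RQ ≈ 1.3763.
Area = ½·QP·PR·sin P ≈ 1.3422.
The altitude from Q has length 2·area/PR ≈ 1.3159.

h_Q ≈ 1.316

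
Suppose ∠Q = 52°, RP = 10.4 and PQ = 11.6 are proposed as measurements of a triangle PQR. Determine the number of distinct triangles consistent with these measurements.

2

PQ·sin Q = 11.6·sin(52°) ≈ 9.141.
Since PQ sin Q < RP < PQ (9.141 < 10.4 < 11.6), two triangles exist.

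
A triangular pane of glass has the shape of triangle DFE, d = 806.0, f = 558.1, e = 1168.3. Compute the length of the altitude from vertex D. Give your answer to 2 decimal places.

Semiperimeter s = (806 + 558.1 + 1168.3)/2 = 1266.2.
Heron's formula: area = √(1266.2·460.2·708.1·97.9) ≈ 2.0098e+05.
The altitude from D has length 2·area/d ≈ 498.72.

h_D ≈ 498.72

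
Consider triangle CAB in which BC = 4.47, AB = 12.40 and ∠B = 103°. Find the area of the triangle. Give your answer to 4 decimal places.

27.0037

Area = ½·AB·BC·sin B ≈ 27.004.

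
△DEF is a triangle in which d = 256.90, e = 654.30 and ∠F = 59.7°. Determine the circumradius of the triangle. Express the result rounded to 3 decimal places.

By the law of cosines, f² = d² + e² − 2·d·e·cos F = 3.2449e+05, so f ≈ 569.64.
Area = ½·d·e·sin F ≈ 72564.
Circumradius = f/(2 sin F) ≈ 329.89.

329.886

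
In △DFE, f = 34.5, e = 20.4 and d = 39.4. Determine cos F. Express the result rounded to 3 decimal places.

By the law of cosines, cos F = (e² + d² − f²) / (2·e·d) ≈ 0.48414, so ∠F ≈ 1.0654 rad.

cos F ≈ 0.484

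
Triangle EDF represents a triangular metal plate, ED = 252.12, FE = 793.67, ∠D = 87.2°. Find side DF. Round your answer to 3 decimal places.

Law of sines: sin F = ED·sin D/FE ≈ 0.31728.
Since FE ≥ ED, only the acute value applies: ∠F ≈ 18.50°.
Then ∠E = 180° − ∠D − ∠F ≈ 74.30°.
Law of sines gives DF = FE·sin E/sin D ≈ 764.98.

764.977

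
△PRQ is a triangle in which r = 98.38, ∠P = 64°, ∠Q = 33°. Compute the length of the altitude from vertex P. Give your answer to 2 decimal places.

h_P ≈ 53.58

The third angle is ∠R = 180° − ∠Q − ∠P = 83.00°.
Law of sines: p = r·sin P/sin R ≈ 89.087.
Law of sines: q = r·sin Q/sin R ≈ 53.984.
Area = ½·r·p·sin Q ≈ 2386.7.
The altitude from P has length 2·area/p ≈ 53.582.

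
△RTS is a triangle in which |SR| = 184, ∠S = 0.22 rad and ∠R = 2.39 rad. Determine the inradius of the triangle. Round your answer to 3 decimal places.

The third angle is ∠T = π − ∠S − ∠R = 0.532 rad.
Law of sines: |TS| = |SR|·sin R/sin T ≈ 247.85.
Law of sines: |RT| = |SR|·sin S/sin T ≈ 79.214.
Area = ½·|SR|·|TS|·sin S ≈ 4976.1.
Semiperimeter s = (247.85+184+79.214)/2 = 255.53.
Inradius = area/s = 4976.1/255.53 ≈ 19.473.

r ≈ 19.473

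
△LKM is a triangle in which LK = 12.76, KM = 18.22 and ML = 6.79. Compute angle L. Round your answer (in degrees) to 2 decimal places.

∠L ≈ 135.24°

By the law of cosines, cos L = (ML² + LK² − KM²) / (2·ML·LK) ≈ -0.71010, so ∠L ≈ 135.24°.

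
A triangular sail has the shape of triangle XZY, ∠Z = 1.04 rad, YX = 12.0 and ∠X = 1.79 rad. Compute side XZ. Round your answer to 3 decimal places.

4.266

The third angle is ∠Y = π − ∠X − ∠Z = 0.312 rad.
Law of sines: XZ = YX·sin Y/sin Z ≈ 4.2659.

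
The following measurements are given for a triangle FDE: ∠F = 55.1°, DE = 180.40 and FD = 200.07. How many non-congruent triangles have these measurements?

FD·sin F = 200.07·sin(55.1°) ≈ 164.1.
Since FD sin F < DE < FD (164.1 < 180.40 < 200.07), two triangles exist.

2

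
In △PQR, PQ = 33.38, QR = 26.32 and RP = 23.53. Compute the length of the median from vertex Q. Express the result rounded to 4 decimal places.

Median from Q: ½√(2·PQ² + 2·QR² − RP²) ≈ 27.66.

m_Q ≈ 27.6599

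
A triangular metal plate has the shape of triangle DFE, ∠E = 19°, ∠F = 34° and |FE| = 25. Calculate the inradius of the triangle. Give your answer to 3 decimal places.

The third angle is ∠D = 180° − ∠F − ∠E = 127.00°.
Law of sines: |ED| = |FE|·sin F/sin D ≈ 17.505.
Law of sines: |DF| = |FE|·sin E/sin D ≈ 10.191.
Area = ½·|FE|·|ED|·sin E ≈ 71.237.
Semiperimeter s = (25+17.505+10.191)/2 = 26.348.
Inradius = area/s = 71.237/26.348 ≈ 2.7037.

2.704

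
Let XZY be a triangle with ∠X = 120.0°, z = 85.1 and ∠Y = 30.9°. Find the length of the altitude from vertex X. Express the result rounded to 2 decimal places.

The third angle is ∠Z = 180° − ∠Y − ∠X = 29.10°.
Law of sines: x = z·sin X/sin Z ≈ 151.54.
Law of sines: y = z·sin Y/sin Z ≈ 89.861.
Area = ½·z·x·sin Y ≈ 3311.3.
The altitude from X has length 2·area/x ≈ 43.702.

h_X ≈ 43.70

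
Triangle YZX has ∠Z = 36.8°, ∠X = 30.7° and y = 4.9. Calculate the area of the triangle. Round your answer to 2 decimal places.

The third angle is ∠Y = 180° − ∠Z − ∠X = 112.50°.
Law of sines: z = y·sin Z/sin Y ≈ 3.1771.
Law of sines: x = y·sin X/sin Y ≈ 2.7078.
Area = ½·y·z·sin X ≈ 3.974.

3.97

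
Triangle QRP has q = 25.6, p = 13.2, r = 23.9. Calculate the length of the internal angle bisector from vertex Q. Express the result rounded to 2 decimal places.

12.86

By the law of cosines, cos Q = (r² + p² − q²) / (2·r·p) ≈ 0.14278, so ∠Q ≈ 81.79°.
The bisector from Q has length 2·r·p·cos(∠Q/2)/(r+p) ≈ 12.856.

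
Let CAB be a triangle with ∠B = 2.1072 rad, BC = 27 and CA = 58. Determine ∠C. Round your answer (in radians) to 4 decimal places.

∠C ≈ 0.6227 rad

Law of sines: sin A = BC·sin B/CA ≈ 0.40014.
Since CA ≥ BC, only the acute value applies: ∠A ≈ 0.4117 rad.
Then ∠C = π − ∠B − ∠A ≈ 0.6227 rad.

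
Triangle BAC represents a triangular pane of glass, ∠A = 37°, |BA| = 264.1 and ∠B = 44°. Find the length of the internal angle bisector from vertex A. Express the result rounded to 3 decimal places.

The third angle is ∠C = 180° − ∠B − ∠A = 99.00°.
Law of sines: |AC| = |BA|·sin B/sin C ≈ 185.75.
Law of sines: |CB| = |BA|·sin A/sin C ≈ 160.92.
The bisector from A has length 2·|BA|·|AC|·cos(∠A/2)/(|BA|+|AC|) ≈ 206.83.

t_A ≈ 206.829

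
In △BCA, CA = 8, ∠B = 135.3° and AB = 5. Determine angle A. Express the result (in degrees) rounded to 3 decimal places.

Law of sines: sin C = AB·sin B/CA ≈ 0.43962.
Since CA ≥ AB, only the acute value applies: ∠C ≈ 26.08°.
Then ∠A = 180° − ∠B − ∠C ≈ 18.62°.

∠A ≈ 18.620°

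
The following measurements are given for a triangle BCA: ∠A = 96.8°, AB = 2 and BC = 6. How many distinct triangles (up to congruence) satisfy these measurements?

AB·sin A = 2·sin(96.8°) ≈ 1.986.
Since ∠A is not acute, a triangle exists only if BC > AB; here BC > AB, so there is exactly one triangle.

1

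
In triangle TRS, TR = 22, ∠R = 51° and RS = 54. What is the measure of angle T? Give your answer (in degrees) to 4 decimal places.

∠T ≈ 105.9366°

By the law of cosines, ST² = TR² + RS² − 2·TR·RS·cos R = 1904.7, so ST ≈ 43.643.
Law of cosines again: cos T = (ST² + TR² − RS²)/(2·ST·TR) ≈ -0.27457, so ∠T ≈ 105.94°.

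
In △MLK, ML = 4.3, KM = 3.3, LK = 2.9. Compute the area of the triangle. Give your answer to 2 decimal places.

Semiperimeter s = (2.9 + 3.3 + 4.3)/2 = 5.25.
Heron's formula: area = √(5.25·2.35·1.95·0.95) ≈ 4.7807.

4.78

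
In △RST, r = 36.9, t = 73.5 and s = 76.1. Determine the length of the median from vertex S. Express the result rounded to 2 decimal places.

Median from S: ½√(2·t² + 2·r² − s²) ≈ 43.979.

43.98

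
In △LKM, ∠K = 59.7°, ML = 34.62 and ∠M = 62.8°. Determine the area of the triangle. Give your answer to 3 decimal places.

The third angle is ∠L = 180° − ∠K − ∠M = 57.50°.
Law of sines: KM = ML·sin L/sin K ≈ 33.818.
Law of sines: LK = ML·sin M/sin K ≈ 35.663.
Area = ½·ML·KM·sin M ≈ 520.65.

area ≈ 520.653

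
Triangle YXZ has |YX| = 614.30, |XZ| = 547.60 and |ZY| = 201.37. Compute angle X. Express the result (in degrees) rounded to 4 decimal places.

By the law of cosines, cos X = (|YX|² + |XZ|² − |ZY|²) / (2·|YX|·|XZ|) ≈ 0.94634, so ∠X ≈ 18.85°.

∠X ≈ 18.8548°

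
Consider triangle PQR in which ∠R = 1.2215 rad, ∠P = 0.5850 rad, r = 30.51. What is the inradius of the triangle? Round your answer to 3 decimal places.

6.648

The third angle is ∠Q = π − ∠R − ∠P = 1.3351 rad.
Law of sines: p = r·sin P/sin R ≈ 17.93.
Law of sines: q = r·sin Q/sin R ≈ 31.573.
Area = ½·r·p·sin Q ≈ 265.96.
Semiperimeter s = (17.93+31.573+30.51)/2 = 40.007.
Inradius = area/s = 265.96/40.007 ≈ 6.648.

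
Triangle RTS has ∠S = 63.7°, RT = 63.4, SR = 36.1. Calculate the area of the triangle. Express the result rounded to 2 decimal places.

1141.01

Law of sines: sin T = SR·sin S/RT ≈ 0.51046.
Since RT ≥ SR, only the acute value applies: ∠T ≈ 30.69°.
Then ∠R = 180° − ∠S − ∠T ≈ 85.61°.
Law of sines gives TS = RT·sin R/sin S ≈ 70.513.
Area = ½·RT·SR·sin R ≈ 1141.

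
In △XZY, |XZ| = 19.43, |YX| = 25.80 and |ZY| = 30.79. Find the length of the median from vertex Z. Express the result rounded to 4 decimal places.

Median from Z: ½√(2·|XZ|² + 2·|ZY|² − |YX|²) ≈ 22.279.

22.2792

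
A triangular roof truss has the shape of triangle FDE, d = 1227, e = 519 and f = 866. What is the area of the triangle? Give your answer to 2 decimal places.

area ≈ 189016.12

Semiperimeter s = (866 + 1227 + 519)/2 = 1306.
Heron's formula: area = √(1306·440·79·787) ≈ 1.8902e+05.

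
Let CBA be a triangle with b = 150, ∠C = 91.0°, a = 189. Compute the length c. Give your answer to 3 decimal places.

By the law of cosines, c² = b² + a² − 2·b·a·cos C = 59211, so c ≈ 243.33.

243.332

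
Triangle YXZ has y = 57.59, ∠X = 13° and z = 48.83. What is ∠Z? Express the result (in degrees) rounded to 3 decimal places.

47.653

By the law of cosines, x² = z² + y² − 2·z·y·cos X = 220.89, so x ≈ 14.862.
Law of cosines again: cos Z = (y² + x² − z²)/(2·y·x) ≈ 0.67362, so ∠Z ≈ 47.65°.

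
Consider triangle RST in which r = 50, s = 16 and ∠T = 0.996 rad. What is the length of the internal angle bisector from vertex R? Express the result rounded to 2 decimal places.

By the law of cosines, t² = r² + s² − 2·r·s·cos T = 1886.1, so t ≈ 43.43.
Law of cosines again: cos R = (s² + t² − r²)/(2·s·t) ≈ -0.25750, so ∠R ≈ 1.831 rad.
The bisector from R has length 2·s·t·cos(∠R/2)/(s+t) ≈ 14.248.

14.25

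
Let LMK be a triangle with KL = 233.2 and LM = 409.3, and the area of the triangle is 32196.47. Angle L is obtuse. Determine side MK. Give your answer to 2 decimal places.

602.35

From area = ½·KL·LM·sin L, we get sin L = 2·area/(KL·LM) ≈ 0.67463.
Taking the obtuse solution, ∠L ≈ 137.57°.
Law of cosines then gives MK ≈ 602.35.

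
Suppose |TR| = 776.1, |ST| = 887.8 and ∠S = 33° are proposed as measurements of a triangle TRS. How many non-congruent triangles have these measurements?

2

|ST|·sin S = 887.8·sin(33°) ≈ 483.5.
Since |ST| sin S < |TR| < |ST| (483.5 < 776.1 < 887.8), two triangles exist.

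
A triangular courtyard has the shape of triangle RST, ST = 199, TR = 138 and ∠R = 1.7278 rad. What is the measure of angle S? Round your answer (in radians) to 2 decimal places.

Law of sines: sin S = TR·sin R/ST ≈ 0.68494.
Since ST ≥ TR, only the acute value applies: ∠S ≈ 0.7545 rad.
Then ∠T = π − ∠R − ∠S ≈ 0.6593 rad.

∠S ≈ 0.75 rad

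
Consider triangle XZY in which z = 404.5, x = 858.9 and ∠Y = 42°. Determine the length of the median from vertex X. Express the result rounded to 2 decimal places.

By the law of cosines, y² = x² + z² − 2·x·z·cos Y = 3.8496e+05, so y ≈ 620.45.
Median from X: ½√(2·z² + 2·y² − x²) ≈ 299.77.

299.77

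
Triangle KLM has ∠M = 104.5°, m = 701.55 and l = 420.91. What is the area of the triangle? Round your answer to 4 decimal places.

Law of sines: sin L = l·sin M/m ≈ 0.58086.
Since m ≥ l, only the acute value applies: ∠L ≈ 35.51°.
Then ∠K = 180° − ∠M − ∠L ≈ 39.99°.
Law of sines gives k = m·sin K/sin M ≈ 465.68.
Area = ½·m·l·sin K ≈ 94882.

area ≈ 94882.2295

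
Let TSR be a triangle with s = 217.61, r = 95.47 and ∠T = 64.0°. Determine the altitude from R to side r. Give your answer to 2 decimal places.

By the law of cosines, t² = s² + r² − 2·s·r·cos T = 38254, so t ≈ 195.59.
Area = ½·s·r·sin T ≈ 9336.3.
The altitude from R has length 2·area/r ≈ 195.59.

h_R ≈ 195.59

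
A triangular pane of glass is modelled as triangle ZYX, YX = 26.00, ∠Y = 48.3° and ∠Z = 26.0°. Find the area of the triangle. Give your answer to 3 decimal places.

The third angle is ∠X = 180° − ∠Z − ∠Y = 105.70°.
Law of sines: XZ = YX·sin Y/sin Z ≈ 44.283.
Law of sines: ZY = YX·sin X/sin Z ≈ 57.098.
Area = ½·YX·XZ·sin X ≈ 554.21.

area ≈ 554.207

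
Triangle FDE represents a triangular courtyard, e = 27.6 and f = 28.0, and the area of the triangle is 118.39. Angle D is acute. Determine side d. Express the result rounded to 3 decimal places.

8.631

From area = ½·e·f·sin D, we get sin D = 2·area/(e·f) ≈ 0.30639.
Taking the acute solution, ∠D ≈ 17.84°.
Law of cosines then gives d ≈ 8.6311.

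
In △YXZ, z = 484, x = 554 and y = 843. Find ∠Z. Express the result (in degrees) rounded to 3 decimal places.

By the law of cosines, cos Z = (y² + x² − z²) / (2·y·x) ≈ 0.83862, so ∠Z ≈ 33.01°.

33.005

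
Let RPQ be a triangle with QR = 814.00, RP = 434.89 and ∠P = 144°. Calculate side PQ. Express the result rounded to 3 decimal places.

Law of sines: sin Q = RP·sin P/QR ≈ 0.31403.
Since QR ≥ RP, only the acute value applies: ∠Q ≈ 18.30°.
Then ∠R = 180° − ∠P − ∠Q ≈ 17.70°.
Law of sines gives PQ = QR·sin R/sin P ≈ 420.99.

420.988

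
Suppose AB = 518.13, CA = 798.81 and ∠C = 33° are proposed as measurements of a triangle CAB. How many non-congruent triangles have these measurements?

CA·sin C = 798.81·sin(33°) ≈ 435.1.
Since CA sin C < AB < CA (435.1 < 518.13 < 798.81), two triangles exist.

2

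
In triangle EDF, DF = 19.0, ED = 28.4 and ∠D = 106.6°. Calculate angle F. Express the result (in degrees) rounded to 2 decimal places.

By the law of cosines, FE² = ED² + DF² − 2·ED·DF·cos D = 1475.9, so FE ≈ 38.417.
Law of cosines again: cos F = (DF² + FE² − ED²)/(2·DF·FE) ≈ 0.70577, so ∠F ≈ 45.11°.

45.11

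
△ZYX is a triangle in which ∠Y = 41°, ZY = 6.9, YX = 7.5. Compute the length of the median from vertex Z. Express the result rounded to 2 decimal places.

By the law of cosines, XZ² = ZY² + YX² − 2·ZY·YX·cos Y = 25.748, so XZ ≈ 5.0742.
Median from Z: ½√(2·XZ² + 2·ZY² − YX²) ≈ 4.7557.

4.76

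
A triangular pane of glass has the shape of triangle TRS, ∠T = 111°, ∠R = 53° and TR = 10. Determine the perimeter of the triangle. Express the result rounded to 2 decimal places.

perimeter ≈ 72.84

The third angle is ∠S = 180° − ∠T − ∠R = 16.00°.
Law of sines: RS = TR·sin T/sin S ≈ 33.87.
Law of sines: ST = TR·sin R/sin S ≈ 28.974.
Semiperimeter s = (33.87+28.974+10)/2 = 36.422.
Perimeter = 33.87 + 28.974 + 10 = 72.844.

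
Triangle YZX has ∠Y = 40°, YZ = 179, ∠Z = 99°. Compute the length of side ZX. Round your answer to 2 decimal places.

175.38

The third angle is ∠X = 180° − ∠Y − ∠Z = 41.00°.
Law of sines: ZX = YZ·sin Y/sin X ≈ 175.38.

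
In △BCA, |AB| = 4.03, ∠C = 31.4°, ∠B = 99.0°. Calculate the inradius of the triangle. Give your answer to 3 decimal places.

r ≈ 1.335

The third angle is ∠A = 180° − ∠B − ∠C = 49.60°.
Law of sines: |CA| = |AB|·sin B/sin C ≈ 7.6398.
Law of sines: |BC| = |AB|·sin A/sin C ≈ 5.8905.
Area = ½·|AB|·|CA|·sin A ≈ 11.723.
Semiperimeter s = (7.6398+4.03+5.8905)/2 = 8.7801.
Inradius = area/s = 11.723/8.7801 ≈ 1.3352.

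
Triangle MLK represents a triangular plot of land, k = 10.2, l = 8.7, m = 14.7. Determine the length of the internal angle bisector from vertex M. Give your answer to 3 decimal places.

By the law of cosines, cos M = (l² + k² − m²) / (2·l·k) ≈ -0.20487, so ∠M ≈ 101.82°.
The bisector from M has length 2·l·k·cos(∠M/2)/(l+k) ≈ 5.921.

5.921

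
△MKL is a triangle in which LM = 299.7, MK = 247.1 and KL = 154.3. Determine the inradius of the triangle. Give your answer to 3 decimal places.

Semiperimeter s = (154.3 + 299.7 + 247.1)/2 = 350.55.
Heron's formula: area = √(350.55·196.25·50.85·103.45) ≈ 19024.
Inradius = area/s = 19024/350.55 ≈ 54.268.

r ≈ 54.268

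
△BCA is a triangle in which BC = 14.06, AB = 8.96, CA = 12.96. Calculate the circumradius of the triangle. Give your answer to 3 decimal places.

By the law of cosines, cos B = (AB² + BC² − CA²) / (2·AB·BC) ≈ 0.43660, so ∠B ≈ 64.11°.
Circumradius = CA/(2 sin B) ≈ 7.2028.

7.203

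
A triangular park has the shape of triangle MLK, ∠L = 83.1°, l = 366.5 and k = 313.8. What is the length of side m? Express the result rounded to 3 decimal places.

Law of sines: sin K = k·sin L/l ≈ 0.85001.
Since l ≥ k, only the acute value applies: ∠K ≈ 58.21°.
Then ∠M = 180° − ∠L − ∠K ≈ 38.69°.
Law of sines gives m = l·sin M/sin L ≈ 230.76.

230.761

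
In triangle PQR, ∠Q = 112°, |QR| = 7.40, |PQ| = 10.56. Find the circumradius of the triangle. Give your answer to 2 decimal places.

By the law of cosines, |RP|² = |PQ|² + |QR|² − 2·|PQ|·|QR|·cos Q = 224.82, so |RP| ≈ 14.994.
Area = ½·|PQ|·|QR|·sin Q ≈ 36.227.
Circumradius = |RP|/(2 sin Q) ≈ 8.0858.

8.09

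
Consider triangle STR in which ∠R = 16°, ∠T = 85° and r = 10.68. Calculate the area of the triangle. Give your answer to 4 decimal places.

The third angle is ∠S = 180° − ∠T − ∠R = 79.00°.
Law of sines: s = r·sin S/sin R ≈ 38.035.
Law of sines: t = r·sin T/sin R ≈ 38.599.
Area = ½·r·s·sin T ≈ 202.33.

area ≈ 202.3323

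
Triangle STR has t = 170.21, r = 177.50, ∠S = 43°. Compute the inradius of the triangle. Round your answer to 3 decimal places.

By the law of cosines, s² = t² + r² − 2·t·r·cos S = 16286, so s ≈ 127.62.
Area = ½·t·r·sin S ≈ 10302.
Semiperimeter p = (127.62+170.21+177.5)/2 = 237.66.
Inradius = area/p = 10302/237.66 ≈ 43.349.

43.349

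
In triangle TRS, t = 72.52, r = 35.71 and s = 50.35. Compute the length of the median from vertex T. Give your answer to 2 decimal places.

Median from T: ½√(2·r² + 2·s² − t²) ≈ 24.298.

24.30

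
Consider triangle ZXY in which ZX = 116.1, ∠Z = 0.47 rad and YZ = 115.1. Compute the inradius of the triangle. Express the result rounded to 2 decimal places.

r ≈ 21.23

By the law of cosines, XY² = YZ² + ZX² − 2·YZ·ZX·cos Z = 2899, so XY ≈ 53.842.
Area = ½·YZ·ZX·sin Z ≈ 3026.
Semiperimeter s = (53.842+115.1+116.1)/2 = 142.52.
Inradius = area/s = 3026/142.52 ≈ 21.232.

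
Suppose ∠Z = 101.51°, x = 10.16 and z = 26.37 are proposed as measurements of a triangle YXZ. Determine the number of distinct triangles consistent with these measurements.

1

x·sin Z = 10.16·sin(101.51°) ≈ 9.956.
Since ∠Z is not acute, a triangle exists only if z > x; here z > x, so there is exactly one triangle.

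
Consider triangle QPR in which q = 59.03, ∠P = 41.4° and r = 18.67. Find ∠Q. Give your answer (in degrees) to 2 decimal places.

∠Q ≈ 123.27°

By the law of cosines, p² = r² + q² − 2·r·q·cos P = 2179.7, so p ≈ 46.688.
Law of cosines again: cos Q = (p² + r² − q²)/(2·p·r) ≈ -0.54852, so ∠Q ≈ 123.27°.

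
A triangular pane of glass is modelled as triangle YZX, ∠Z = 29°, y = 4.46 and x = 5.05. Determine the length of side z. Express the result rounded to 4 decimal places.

2.4487

By the law of cosines, z² = x² + y² − 2·x·y·cos Z = 5.996, so z ≈ 2.4487.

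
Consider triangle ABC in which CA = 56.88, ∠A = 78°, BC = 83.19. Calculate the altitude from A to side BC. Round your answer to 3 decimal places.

Law of sines: sin B = CA·sin A/BC ≈ 0.66879.
Since BC ≥ CA, only the acute value applies: ∠B ≈ 41.97°.
Then ∠C = 180° − ∠A − ∠B ≈ 60.03°.
Law of sines gives AB = BC·sin C/sin A ≈ 73.673.
Area = ½·BC·CA·sin C ≈ 2049.5.
The altitude from A has length 2·area/BC ≈ 49.272.

49.272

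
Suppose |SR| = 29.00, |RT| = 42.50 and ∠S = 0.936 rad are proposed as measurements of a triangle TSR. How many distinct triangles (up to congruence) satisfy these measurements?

|SR|·sin S = 29.00·sin(0.936 rad) ≈ 23.35.
Since |RT| ≥ |SR|, exactly one triangle exists.

1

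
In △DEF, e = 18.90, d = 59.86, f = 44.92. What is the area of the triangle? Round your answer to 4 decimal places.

Semiperimeter s = (59.86 + 18.9 + 44.92)/2 = 61.84.
Heron's formula: area = √(61.84·1.98·42.94·16.92) ≈ 298.26.

298.2624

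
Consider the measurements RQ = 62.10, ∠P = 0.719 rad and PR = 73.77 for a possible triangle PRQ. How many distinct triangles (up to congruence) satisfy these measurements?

2

PR·sin P = 73.77·sin(0.719 rad) ≈ 48.59.
Since PR sin P < RQ < PR (48.59 < 62.10 < 73.77), two triangles exist.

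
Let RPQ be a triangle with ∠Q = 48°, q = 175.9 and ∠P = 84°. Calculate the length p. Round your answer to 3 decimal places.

The third angle is ∠R = 180° − ∠P − ∠Q = 48.00°.
Law of sines: p = q·sin P/sin Q ≈ 235.4.

235.400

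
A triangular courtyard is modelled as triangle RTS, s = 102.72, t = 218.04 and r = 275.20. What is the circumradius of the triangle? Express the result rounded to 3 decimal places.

149.700

By the law of cosines, cos R = (t² + s² − r²) / (2·t·s) ≈ -0.39385, so ∠R ≈ 113.19°.
Circumradius = r/(2 sin R) ≈ 149.7.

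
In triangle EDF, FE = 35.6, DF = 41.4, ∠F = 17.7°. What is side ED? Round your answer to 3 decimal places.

By the law of cosines, ED² = DF² + FE² − 2·DF·FE·cos F = 173.18, so ED ≈ 13.16.

13.160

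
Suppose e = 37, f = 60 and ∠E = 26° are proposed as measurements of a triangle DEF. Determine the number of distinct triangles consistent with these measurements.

f·sin E = 60·sin(26°) ≈ 26.3.
Since f sin E < e < f (26.3 < 37 < 60), two triangles exist.

2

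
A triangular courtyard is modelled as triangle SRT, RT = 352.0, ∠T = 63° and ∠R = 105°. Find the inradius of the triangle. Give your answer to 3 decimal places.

The third angle is ∠S = 180° − ∠R − ∠T = 12.00°.
Law of sines: TS = RT·sin R/sin S ≈ 1635.3.
Law of sines: SR = RT·sin T/sin S ≈ 1508.5.
Area = ½·RT·TS·sin T ≈ 2.5645e+05.
Semiperimeter s = (352+1635.3+1508.5)/2 = 1747.9.
Inradius = area/s = 2.5645e+05/1747.9 ≈ 146.72.

r ≈ 146.717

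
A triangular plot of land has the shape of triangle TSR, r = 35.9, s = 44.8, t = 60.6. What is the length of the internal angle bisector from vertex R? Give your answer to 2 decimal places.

By the law of cosines, cos R = (t² + s² − r²) / (2·t·s) ≈ 0.80862, so ∠R ≈ 36.04°.
The bisector from R has length 2·t·s·cos(∠R/2)/(t+s) ≈ 48.989.

t_R ≈ 48.99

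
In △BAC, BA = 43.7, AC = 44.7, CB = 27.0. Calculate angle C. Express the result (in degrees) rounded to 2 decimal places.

70.21

By the law of cosines, cos C = (AC² + CB² − BA²) / (2·AC·CB) ≈ 0.33864, so ∠C ≈ 70.21°.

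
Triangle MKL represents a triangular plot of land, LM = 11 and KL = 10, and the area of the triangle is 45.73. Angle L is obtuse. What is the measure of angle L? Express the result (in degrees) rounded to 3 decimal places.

∠L ≈ 123.752°

From area = ½·KL·LM·sin L, we get sin L = 2·area/(KL·LM) ≈ 0.83145.
Taking the obtuse solution, ∠L ≈ 123.75°.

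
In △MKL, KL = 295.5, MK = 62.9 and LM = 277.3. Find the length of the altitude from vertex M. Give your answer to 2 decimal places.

Semiperimeter s = (295.5 + 277.3 + 62.9)/2 = 317.85.
Heron's formula: area = √(317.85·22.35·40.55·254.95) ≈ 8569.8.
The altitude from M has length 2·area/KL ≈ 58.002.

h_M ≈ 58.00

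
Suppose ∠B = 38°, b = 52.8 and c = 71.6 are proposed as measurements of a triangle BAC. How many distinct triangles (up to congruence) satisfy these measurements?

2

c·sin B = 71.6·sin(38°) ≈ 44.08.
Since c sin B < b < c (44.08 < 52.8 < 71.6), two triangles exist.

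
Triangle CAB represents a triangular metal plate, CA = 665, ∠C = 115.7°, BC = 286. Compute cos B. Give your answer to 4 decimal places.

By the law of cosines, AB² = BC² + CA² − 2·BC·CA·cos C = 6.8898e+05, so AB ≈ 830.05.
Law of cosines again: cos B = (AB² + BC² − CA²)/(2·AB·BC) ≈ 0.69199, so ∠B ≈ 46.21°.

cos B ≈ 0.6920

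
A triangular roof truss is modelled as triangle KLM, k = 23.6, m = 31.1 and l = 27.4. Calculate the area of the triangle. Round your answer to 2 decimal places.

311.91

Semiperimeter s = (23.6 + 27.4 + 31.1)/2 = 41.05.
Heron's formula: area = √(41.05·17.45·13.65·9.95) ≈ 311.91.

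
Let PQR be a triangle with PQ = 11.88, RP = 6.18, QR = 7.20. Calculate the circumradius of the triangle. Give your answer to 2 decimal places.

7.26

By the law of cosines, cos P = (RP² + PQ² − QR²) / (2·RP·PQ) ≈ 0.86822, so ∠P ≈ 29.75°.
Circumradius = QR/(2 sin P) ≈ 7.2555.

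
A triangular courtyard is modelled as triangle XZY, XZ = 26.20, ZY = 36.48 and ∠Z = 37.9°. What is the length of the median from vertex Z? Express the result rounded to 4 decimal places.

m_Z ≈ 29.6884

By the law of cosines, YX² = XZ² + ZY² − 2·XZ·ZY·cos Z = 508.86, so YX ≈ 22.558.
Median from Z: ½√(2·XZ² + 2·ZY² − YX²) ≈ 29.688.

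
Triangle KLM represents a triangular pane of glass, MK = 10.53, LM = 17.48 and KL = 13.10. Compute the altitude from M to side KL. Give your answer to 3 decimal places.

Semiperimeter s = (17.48 + 10.53 + 13.1)/2 = 20.555.
Heron's formula: area = √(20.555·3.075·10.025·7.455) ≈ 68.73.
The altitude from M has length 2·area/KL ≈ 10.493.

h_M ≈ 10.493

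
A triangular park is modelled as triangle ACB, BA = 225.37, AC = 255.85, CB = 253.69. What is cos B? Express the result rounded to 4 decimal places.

cos B ≈ 0.4346

By the law of cosines, cos B = (CB² + BA² − AC²) / (2·CB·BA) ≈ 0.43456, so ∠B ≈ 64.24°.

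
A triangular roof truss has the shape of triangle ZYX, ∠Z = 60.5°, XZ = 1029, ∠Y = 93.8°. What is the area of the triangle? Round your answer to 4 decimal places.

area ≈ 200263.5174

The third angle is ∠X = 180° − ∠Z − ∠Y = 25.70°.
Law of sines: YX = XZ·sin Z/sin Y ≈ 897.57.
Law of sines: ZY = XZ·sin X/sin Y ≈ 447.22.
Area = ½·XZ·YX·sin X ≈ 2.0026e+05.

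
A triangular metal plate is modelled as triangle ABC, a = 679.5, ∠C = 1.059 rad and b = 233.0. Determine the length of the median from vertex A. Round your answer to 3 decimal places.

By the law of cosines, c² = a² + b² − 2·a·b·cos C = 3.6093e+05, so c ≈ 600.78.
Median from A: ½√(2·b² + 2·c² − a²) ≈ 303.61.

303.613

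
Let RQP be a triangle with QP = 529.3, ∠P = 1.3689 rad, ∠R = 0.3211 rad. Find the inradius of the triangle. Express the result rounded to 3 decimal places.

r ≈ 225.010

The third angle is ∠Q = π − ∠P − ∠R = 1.4516 rad.
Law of sines: PR = QP·sin Q/sin R ≈ 1665.2.
Law of sines: RQ = QP·sin P/sin R ≈ 1643.
Area = ½·QP·PR·sin P ≈ 4.3173e+05.
Semiperimeter s = (529.3+1665.2+1643)/2 = 1918.7.
Inradius = area/s = 4.3173e+05/1918.7 ≈ 225.01.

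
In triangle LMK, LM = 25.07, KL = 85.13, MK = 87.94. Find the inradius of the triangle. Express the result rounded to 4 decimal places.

Semiperimeter s = (87.94 + 85.13 + 25.07)/2 = 99.07.
Heron's formula: area = √(99.07·11.13·13.94·74) ≈ 1066.5.
Inradius = area/s = 1066.5/99.07 ≈ 10.765.

10.7652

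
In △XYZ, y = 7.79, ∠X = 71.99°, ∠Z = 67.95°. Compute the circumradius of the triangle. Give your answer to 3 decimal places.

The third angle is ∠Y = 180° − ∠Z − ∠X = 40.06°.
Law of sines: x = y·sin X/sin Y ≈ 11.511.
Law of sines: z = y·sin Z/sin Y ≈ 11.219.
Circumradius = y/(2 sin Y) ≈ 6.052.

R ≈ 6.052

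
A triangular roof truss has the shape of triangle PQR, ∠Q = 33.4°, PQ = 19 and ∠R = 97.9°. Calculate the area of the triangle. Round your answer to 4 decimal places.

The third angle is ∠P = 180° − ∠Q − ∠R = 48.70°.
Law of sines: QR = PQ·sin P/sin R ≈ 14.411.
Law of sines: RP = PQ·sin Q/sin R ≈ 10.559.
Area = ½·PQ·QR·sin Q ≈ 75.362.

75.3622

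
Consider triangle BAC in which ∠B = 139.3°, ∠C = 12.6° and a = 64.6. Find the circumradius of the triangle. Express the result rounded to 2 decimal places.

68.58

The third angle is ∠A = 180° − ∠C − ∠B = 28.10°.
Law of sines: b = a·sin B/sin A ≈ 89.436.
Law of sines: c = a·sin C/sin A ≈ 29.919.
Circumradius = a/(2 sin A) ≈ 68.576.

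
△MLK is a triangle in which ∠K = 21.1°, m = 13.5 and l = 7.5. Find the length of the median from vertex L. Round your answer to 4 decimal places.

By the law of cosines, k² = m² + l² − 2·m·l·cos K = 49.577, so k ≈ 7.0411.
Median from L: ½√(2·k² + 2·m² − l²) ≈ 10.092.

m_L ≈ 10.0921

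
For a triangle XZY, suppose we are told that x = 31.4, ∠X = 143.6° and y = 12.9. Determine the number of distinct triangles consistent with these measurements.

y·sin X = 12.9·sin(143.6°) ≈ 7.655.
Since ∠X is not acute, a triangle exists only if x > y; here x > y, so there is exactly one triangle.

1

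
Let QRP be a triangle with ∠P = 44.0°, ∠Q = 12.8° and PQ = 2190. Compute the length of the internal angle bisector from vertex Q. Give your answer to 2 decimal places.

The third angle is ∠R = 180° − ∠P − ∠Q = 123.20°.
Law of sines: RP = PQ·sin Q/sin R ≈ 579.84.
Law of sines: QR = PQ·sin P/sin R ≈ 1818.1.
The bisector from Q has length 2·PQ·QR·cos(∠Q/2)/(PQ+QR) ≈ 1974.4.

1974.40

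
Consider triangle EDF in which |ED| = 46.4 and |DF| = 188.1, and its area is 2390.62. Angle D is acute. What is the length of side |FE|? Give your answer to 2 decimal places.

From area = ½·|ED|·|DF|·sin D, we get sin D = 2·area/(|ED|·|DF|) ≈ 0.54781.
Taking the acute solution, ∠D ≈ 33.22°.
Law of cosines then gives |FE| ≈ 151.43.

151.43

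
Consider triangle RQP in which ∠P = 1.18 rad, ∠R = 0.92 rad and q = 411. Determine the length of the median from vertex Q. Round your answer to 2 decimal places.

355.56

The third angle is ∠Q = π − ∠P − ∠R = 1.042 rad.
Law of sines: r = q·sin R/sin Q ≈ 378.81.
Law of sines: p = q·sin P/sin Q ≈ 440.23.
Median from Q: ½√(2·p² + 2·r² − q²) ≈ 355.56.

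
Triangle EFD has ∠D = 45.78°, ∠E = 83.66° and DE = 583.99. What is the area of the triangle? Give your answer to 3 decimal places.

The third angle is ∠F = 180° − ∠D − ∠E = 50.56°.
Law of sines: FD = DE·sin E/sin F ≈ 751.55.
Law of sines: EF = DE·sin D/sin F ≈ 541.93.
Area = ½·DE·FD·sin D ≈ 1.5727e+05.

157272.773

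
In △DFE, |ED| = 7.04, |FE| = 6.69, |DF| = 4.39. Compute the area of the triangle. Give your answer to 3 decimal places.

Semiperimeter s = (6.69 + 7.04 + 4.39)/2 = 9.06.
Heron's formula: area = √(9.06·2.37·2.02·4.67) ≈ 14.232.

14.232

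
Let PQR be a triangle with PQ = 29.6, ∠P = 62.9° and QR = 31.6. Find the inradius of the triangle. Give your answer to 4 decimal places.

Law of sines: sin R = PQ·sin P/QR ≈ 0.83387.
Since QR ≥ PQ, only the acute value applies: ∠R ≈ 56.50°.
Then ∠Q = 180° − ∠P − ∠R ≈ 60.60°.
Law of sines gives RP = QR·sin Q/sin P ≈ 30.926.
Area = ½·QR·PQ·sin Q ≈ 407.46.
Semiperimeter s = (31.6+30.926+29.6)/2 = 46.063.
Inradius = area/s = 407.46/46.063 ≈ 8.8456.

r ≈ 8.8456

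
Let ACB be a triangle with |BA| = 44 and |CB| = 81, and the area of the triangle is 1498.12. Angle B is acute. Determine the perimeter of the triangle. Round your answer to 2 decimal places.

From area = ½·|CB|·|BA|·sin B, we get sin B = 2·area/(|CB|·|BA|) ≈ 0.84070.
Taking the acute solution, ∠B ≈ 57.21°.
Law of cosines then gives |AC| ≈ 68.097.
Perimeter = 81 + 44 + 68.097 = 193.1.

perimeter ≈ 193.10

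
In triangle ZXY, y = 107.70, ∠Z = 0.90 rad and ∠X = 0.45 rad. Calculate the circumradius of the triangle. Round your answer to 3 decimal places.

The third angle is ∠Y = π − ∠Z − ∠X = 1.792 rad.
Law of sines: z = y·sin Z/sin Y ≈ 86.463.
Law of sines: x = y·sin X/sin Y ≈ 48.011.
Circumradius = y/(2 sin Y) ≈ 55.19.

R ≈ 55.190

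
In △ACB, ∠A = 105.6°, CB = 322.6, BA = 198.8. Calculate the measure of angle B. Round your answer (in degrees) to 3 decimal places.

Law of sines: sin C = BA·sin A/CB ≈ 0.59354.
Since CB ≥ BA, only the acute value applies: ∠C ≈ 36.41°.
Then ∠B = 180° − ∠A − ∠C ≈ 37.99°.

∠B ≈ 37.991°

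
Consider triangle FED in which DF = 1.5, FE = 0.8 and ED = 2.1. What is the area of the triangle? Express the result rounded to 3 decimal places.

Semiperimeter s = (2.1 + 1.5 + 0.8)/2 = 2.2.
Heron's formula: area = √(2.2·0.1·0.7·1.4) ≈ 0.46433.

area ≈ 0.464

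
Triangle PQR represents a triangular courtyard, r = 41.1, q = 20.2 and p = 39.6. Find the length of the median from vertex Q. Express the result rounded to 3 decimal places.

m_Q ≈ 39.073

Median from Q: ½√(2·r² + 2·p² − q²) ≈ 39.073.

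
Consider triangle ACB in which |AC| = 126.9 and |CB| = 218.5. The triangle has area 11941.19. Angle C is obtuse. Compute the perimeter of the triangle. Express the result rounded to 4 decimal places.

From area = ½·|AC|·|CB|·sin C, we get sin C = 2·area/(|AC|·|CB|) ≈ 0.86132.
Taking the obtuse solution, ∠C ≈ 2.104 rad.
Law of cosines then gives |BA| ≈ 303.35.
Perimeter = 218.5 + 303.35 + 126.9 = 648.75.

perimeter ≈ 648.7490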